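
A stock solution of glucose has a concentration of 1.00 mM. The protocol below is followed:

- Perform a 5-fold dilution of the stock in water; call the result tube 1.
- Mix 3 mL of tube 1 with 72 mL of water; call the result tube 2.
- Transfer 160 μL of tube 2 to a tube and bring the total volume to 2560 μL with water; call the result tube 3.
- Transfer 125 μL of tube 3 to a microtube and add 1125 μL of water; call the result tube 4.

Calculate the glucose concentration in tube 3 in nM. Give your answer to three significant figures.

Step 1: 5-fold → factor 5
Step 2: 3 mL + 72 mL = 75 mL total → factor 75/3 = 25
Step 3: 160 μL brought to 2560 μL → factor 2560/160 = 16
Dilution factor through tube 3 = 5 × 25 × 16 = 2000
[tube 3] = 1.00 mM / 2000 = 0.0005000 mM = 500 nM

500 nM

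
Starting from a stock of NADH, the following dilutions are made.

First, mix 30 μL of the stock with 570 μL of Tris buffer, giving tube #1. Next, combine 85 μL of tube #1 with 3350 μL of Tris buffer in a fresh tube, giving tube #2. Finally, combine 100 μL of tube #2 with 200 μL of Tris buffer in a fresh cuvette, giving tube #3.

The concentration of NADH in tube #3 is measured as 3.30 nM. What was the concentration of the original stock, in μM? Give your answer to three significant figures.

Step 1: 30 μL + 570 μL = 600 μL total → factor 600/30 = 20
Step 2: 85 μL + 3350 μL = 3435 μL total → factor 3435/85 = 40.412
Step 3: 100 μL + 200 μL = 300 μL total → factor 300/100 = 3
Overall dilution factor = 20 × 40.412 × 3 = 2424.7
Stock = 3.30 nM × 2424.7 = 8002 nM = 8.00 μM

8.00 μM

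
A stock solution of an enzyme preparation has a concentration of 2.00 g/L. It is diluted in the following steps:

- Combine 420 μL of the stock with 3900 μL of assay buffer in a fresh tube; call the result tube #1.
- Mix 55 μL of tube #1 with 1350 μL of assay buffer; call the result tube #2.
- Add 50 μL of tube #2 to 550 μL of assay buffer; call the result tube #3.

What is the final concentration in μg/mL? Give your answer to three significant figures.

Step 1: 420 μL + 3900 μL = 4320 μL total → factor 4320/420 = 10.286
Step 2: 55 μL + 1350 μL = 1405 μL total → factor 1405/55 = 25.545
Step 3: 50 μL + 550 μL = 600 μL total → factor 600/50 = 12
Overall dilution factor = 10.286 × 25.545 × 12 = 3153
Final = 2.00 g/L / 3153 = 0.0006343 g/L = 0.634 μg/mL

0.634 μg/mL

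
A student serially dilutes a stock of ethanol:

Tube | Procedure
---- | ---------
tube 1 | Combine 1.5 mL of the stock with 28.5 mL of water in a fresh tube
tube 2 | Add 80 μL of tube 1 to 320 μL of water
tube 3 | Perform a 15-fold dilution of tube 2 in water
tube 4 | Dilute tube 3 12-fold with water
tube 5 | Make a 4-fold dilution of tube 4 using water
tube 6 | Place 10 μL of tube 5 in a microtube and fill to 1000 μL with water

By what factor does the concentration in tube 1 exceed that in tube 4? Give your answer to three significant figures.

Step 1: 1.5 mL + 28.5 mL = 30 mL total → factor 30/1.5 = 20
Step 2: 80 μL + 320 μL = 400 μL total → factor 400/80 = 5
Step 3: 15-fold → factor 15
Step 4: 12-fold → factor 12
Dilution factor to tube 1 = 20; to tube 4 = 18000
[tube 1]/[tube 4] = (factor to tube 4)/(factor to tube 1) = 18000/20 = 900

900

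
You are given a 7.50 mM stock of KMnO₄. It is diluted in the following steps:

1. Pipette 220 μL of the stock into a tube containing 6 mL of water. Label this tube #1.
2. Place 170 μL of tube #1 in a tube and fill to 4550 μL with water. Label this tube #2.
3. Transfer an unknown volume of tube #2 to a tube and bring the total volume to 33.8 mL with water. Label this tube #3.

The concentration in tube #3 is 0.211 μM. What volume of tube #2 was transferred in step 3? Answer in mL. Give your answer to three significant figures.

0.720 mL

Step 1: 220 μL + 6 mL = 6220 μL total → factor 6220/220 = 28.273
Step 2: 170 μL brought to 4550 μL → factor 4550/170 = 26.765
Step 3: v brought to 33.8 mL → factor = 33.8 mL/v
Product of known-step factors = 756.71
Overall factor = 7.50 mM / (0.211 μM) = 35545
Step-3 factor = 35545 / 756.71 = 46.973
v = 33.8 mL / 46.973 = 0.720 mL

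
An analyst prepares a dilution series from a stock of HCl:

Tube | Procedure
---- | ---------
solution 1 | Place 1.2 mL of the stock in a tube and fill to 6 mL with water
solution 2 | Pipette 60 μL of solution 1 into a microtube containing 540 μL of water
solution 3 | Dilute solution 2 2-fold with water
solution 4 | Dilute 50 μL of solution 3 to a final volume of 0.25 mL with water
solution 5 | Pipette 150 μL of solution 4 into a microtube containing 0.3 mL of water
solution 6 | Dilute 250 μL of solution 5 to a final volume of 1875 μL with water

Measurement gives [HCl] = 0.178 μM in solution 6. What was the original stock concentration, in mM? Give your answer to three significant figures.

Step 1: 1.2 mL brought to 6 mL → factor 6/1.2 = 5
Step 2: 60 μL + 540 μL = 600 μL total → factor 600/60 = 10
Step 3: 2-fold → factor 2
Step 4: 50 μL brought to 0.25 mL → factor 250/50 = 5
Step 5: 150 μL + 0.3 mL = 450 μL total → factor 450/150 = 3
Step 6: 250 μL brought to 1875 μL → factor 1875/250 = 7.5
Overall dilution factor = 5 × 10 × 2 × 5 × 3 × 7.5 = 11250
Stock = 0.178 μM × 11250 = 2002 μM = 2.00 mM

2.00 mM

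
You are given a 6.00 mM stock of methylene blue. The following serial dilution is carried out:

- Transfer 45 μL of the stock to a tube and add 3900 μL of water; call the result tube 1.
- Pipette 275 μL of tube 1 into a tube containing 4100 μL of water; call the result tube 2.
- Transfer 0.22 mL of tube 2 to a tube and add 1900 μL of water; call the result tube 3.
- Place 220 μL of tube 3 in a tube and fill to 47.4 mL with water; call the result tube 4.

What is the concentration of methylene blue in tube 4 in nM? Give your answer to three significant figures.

Step 1: 45 μL + 3900 μL = 3945 μL total → factor 3945/45 = 87.667
Step 2: 275 μL + 4100 μL = 4375 μL total → factor 4375/275 = 15.909
Step 3: 0.22 mL + 1900 μL = 2.12 mL total → factor 2.12/0.22 = 9.6364
Step 4: 220 μL brought to 47.4 mL → factor 47400/220 = 215.45
Overall dilution factor = 87.667 × 15.909 × 9.6364 × 215.45 = 2.8957 × 10^6
Final = 6.00 mM / 2.8957 × 10^6 = 2.072 × 10^-6 mM = 2.07 nM

2.07 nM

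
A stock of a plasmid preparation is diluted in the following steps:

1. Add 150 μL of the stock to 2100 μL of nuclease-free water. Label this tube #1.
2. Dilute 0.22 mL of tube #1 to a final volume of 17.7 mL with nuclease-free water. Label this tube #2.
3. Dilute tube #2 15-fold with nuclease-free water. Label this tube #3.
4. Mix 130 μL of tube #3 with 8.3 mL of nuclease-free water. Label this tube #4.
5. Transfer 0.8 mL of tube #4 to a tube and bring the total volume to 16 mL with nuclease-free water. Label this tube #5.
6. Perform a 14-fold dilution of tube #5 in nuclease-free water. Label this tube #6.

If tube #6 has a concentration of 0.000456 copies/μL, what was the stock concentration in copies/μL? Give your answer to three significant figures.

Step 1: 150 μL + 2100 μL = 2250 μL total → factor 2250/150 = 15
Step 2: 0.22 mL brought to 17.7 mL → factor 17.7/0.22 = 80.455
Step 3: 15-fold → factor 15
Step 4: 130 μL + 8.3 mL = 8430 μL total → factor 8430/130 = 64.846
Step 5: 0.8 mL brought to 16 mL → factor 16/0.8 = 20
Step 6: 14-fold → factor 14
Overall dilution factor = 15 × 80.455 × 15 × 64.846 × 20 × 14 = 3.2868 × 10^8
Stock = 0.000456 copies/μL × 3.2868 × 10^8 = 1.50 × 10^5 copies/μL

1.50 × 10^5 copies/μL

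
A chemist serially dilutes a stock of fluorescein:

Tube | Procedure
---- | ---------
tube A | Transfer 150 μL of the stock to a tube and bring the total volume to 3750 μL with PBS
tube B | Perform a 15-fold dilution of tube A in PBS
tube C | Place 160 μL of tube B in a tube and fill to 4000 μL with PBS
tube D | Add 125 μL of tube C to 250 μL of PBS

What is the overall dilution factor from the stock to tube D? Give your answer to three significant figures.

Step 1: 150 μL brought to 3750 μL → factor 3750/150 = 25
Step 2: 15-fold → factor 15
Step 3: 160 μL brought to 4000 μL → factor 4000/160 = 25
Step 4: 125 μL + 250 μL = 375 μL total → factor 375/125 = 3
Overall dilution factor = 25 × 15 × 25 × 3 = 28125

2.81 × 10^4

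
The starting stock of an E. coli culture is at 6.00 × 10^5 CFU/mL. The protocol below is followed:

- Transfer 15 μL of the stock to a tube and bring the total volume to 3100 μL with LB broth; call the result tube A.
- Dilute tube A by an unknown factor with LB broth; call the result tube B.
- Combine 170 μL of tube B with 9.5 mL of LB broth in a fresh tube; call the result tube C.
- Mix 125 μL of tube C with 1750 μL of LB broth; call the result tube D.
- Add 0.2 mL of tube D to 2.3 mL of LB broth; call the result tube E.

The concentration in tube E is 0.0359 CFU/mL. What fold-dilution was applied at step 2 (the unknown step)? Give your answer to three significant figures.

7.58-fold

Step 1: 15 μL brought to 3100 μL → factor 3100/15 = 206.67
Step 2: unknown factor x
Step 3: 170 μL + 9.5 mL = 9670 μL total → factor 9670/170 = 56.882
Step 4: 125 μL + 1750 μL = 1875 μL total → factor 1875/125 = 15
Step 5: 0.2 mL + 2.3 mL = 2.5 mL total → factor 2.5/0.2 = 12.5
Product of known-step factors = 2.2042 × 10^6
Overall factor = 6.00 × 10^5 CFU/mL / (0.0359 CFU/mL) = 1.6713 × 10^7
x = 1.6713 × 10^7 / 2.2042 × 10^6 = 7.58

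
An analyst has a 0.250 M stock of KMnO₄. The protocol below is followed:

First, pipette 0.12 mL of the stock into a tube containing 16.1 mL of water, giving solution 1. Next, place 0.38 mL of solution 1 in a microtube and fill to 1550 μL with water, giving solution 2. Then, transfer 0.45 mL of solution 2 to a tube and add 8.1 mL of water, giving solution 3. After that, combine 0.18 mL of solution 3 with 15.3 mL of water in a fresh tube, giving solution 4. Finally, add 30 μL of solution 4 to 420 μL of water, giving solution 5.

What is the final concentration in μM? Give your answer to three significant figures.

Step 1: 0.12 mL + 16.1 mL = 16.22 mL total → factor 16.22/0.12 = 135.17
Step 2: 0.38 mL brought to 1550 μL → factor 1.55/0.38 = 4.0789
Step 3: 0.45 mL + 8.1 mL = 8.55 mL total → factor 8.55/0.45 = 19
Step 4: 0.18 mL + 15.3 mL = 15.48 mL total → factor 15.48/0.18 = 86
Step 5: 30 μL + 420 μL = 450 μL total → factor 450/30 = 15
Overall dilution factor = 135.17 × 4.0789 × 19 × 86 × 15 = 1.3513 × 10^7
Final = 0.250 M / 1.3513 × 10^7 = 1.850 × 10^-8 M = 0.0185 μM

0.0185 μM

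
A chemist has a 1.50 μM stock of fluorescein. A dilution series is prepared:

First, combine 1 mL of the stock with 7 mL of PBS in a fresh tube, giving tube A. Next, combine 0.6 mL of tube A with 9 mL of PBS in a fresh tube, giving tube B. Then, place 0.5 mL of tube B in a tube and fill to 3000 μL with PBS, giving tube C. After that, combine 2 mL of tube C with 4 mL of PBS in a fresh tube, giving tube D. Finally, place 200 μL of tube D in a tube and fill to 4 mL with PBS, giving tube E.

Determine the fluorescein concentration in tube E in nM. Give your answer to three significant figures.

0.0326 nM

Step 1: 1 mL + 7 mL = 8 mL total → factor 8/1 = 8
Step 2: 0.6 mL + 9 mL = 9.6 mL total → factor 9.6/0.6 = 16
Step 3: 0.5 mL brought to 3000 μL → factor 3/0.5 = 6
Step 4: 2 mL + 4 mL = 6 mL total → factor 6/2 = 3
Step 5: 200 μL brought to 4 mL → factor 4000/200 = 20
Overall dilution factor = 8 × 16 × 6 × 3 × 20 = 46080
Final = 1.50 μM / 46080 = 3.255 × 10^-5 μM = 0.0326 nM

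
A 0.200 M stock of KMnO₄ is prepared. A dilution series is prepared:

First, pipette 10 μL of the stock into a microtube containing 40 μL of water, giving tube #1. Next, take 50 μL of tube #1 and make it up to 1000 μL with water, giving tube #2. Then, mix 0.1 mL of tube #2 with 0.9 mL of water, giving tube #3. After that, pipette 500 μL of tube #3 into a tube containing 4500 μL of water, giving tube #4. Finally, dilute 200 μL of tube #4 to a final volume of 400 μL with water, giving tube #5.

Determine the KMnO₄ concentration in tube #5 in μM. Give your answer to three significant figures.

10.0 μM

Step 1: 10 μL + 40 μL = 50 μL total → factor 50/10 = 5
Step 2: 50 μL brought to 1000 μL → factor 1000/50 = 20
Step 3: 0.1 mL + 0.9 mL = 1 mL total → factor 1/0.1 = 10
Step 4: 500 μL + 4500 μL = 5000 μL total → factor 5000/500 = 10
Step 5: 200 μL brought to 400 μL → factor 400/200 = 2
Overall dilution factor = 5 × 20 × 10 × 10 × 2 = 20000
Final = 0.200 M / 20000 = 1.000 × 10^-5 M = 10.0 μM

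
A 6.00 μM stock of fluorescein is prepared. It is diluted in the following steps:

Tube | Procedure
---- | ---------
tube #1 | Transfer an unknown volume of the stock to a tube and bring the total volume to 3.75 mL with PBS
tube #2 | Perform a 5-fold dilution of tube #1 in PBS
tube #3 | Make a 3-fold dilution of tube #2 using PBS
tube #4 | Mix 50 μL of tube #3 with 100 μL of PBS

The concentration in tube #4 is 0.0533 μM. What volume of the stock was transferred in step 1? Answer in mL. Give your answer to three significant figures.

1.50 mL

Step 1: v brought to 3.75 mL → factor = 3.75 mL/v
Step 2: 5-fold → factor 5
Step 3: 3-fold → factor 3
Step 4: 50 μL + 100 μL = 150 μL total → factor 150/50 = 3
Product of known-step factors = 45
Overall factor = 6.00 μM / (0.0533 μM) = 112.57
Step-1 factor = 112.57 / 45 = 2.5016
v = 3.75 mL / 2.5016 = 1.50 mL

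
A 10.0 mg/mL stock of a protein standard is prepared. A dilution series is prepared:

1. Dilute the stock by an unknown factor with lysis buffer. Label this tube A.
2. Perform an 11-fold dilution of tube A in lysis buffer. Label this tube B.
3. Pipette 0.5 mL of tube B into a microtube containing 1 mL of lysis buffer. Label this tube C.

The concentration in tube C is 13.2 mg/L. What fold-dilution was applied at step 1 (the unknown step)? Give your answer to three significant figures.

Step 1: unknown factor x
Step 2: 11-fold → factor 11
Step 3: 0.5 mL + 1 mL = 1.5 mL total → factor 1.5/0.5 = 3
Product of known-step factors = 33
Overall factor = 10.0 mg/mL / (13.2 mg/L) = 757.58
x = 757.58 / 33 = 23.0

23.0-fold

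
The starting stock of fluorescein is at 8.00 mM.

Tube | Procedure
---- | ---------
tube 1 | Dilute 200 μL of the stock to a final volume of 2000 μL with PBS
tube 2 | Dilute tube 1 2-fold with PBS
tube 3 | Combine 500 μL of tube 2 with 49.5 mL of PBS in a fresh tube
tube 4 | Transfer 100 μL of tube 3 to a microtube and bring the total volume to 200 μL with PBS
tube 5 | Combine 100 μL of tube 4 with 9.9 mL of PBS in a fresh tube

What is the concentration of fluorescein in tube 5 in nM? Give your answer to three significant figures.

Step 1: 200 μL brought to 2000 μL → factor 2000/200 = 10
Step 2: 2-fold → factor 2
Step 3: 500 μL + 49.5 mL = 50000 μL total → factor 50000/500 = 100
Step 4: 100 μL brought to 200 μL → factor 200/100 = 2
Step 5: 100 μL + 9.9 mL = 10000 μL total → factor 10000/100 = 100
Overall dilution factor = 10 × 2 × 100 × 2 × 100 = 4 × 10^5
Final = 8.00 mM / 4 × 10^5 = 2.000 × 10^-5 mM = 20.0 nM

20.0 nM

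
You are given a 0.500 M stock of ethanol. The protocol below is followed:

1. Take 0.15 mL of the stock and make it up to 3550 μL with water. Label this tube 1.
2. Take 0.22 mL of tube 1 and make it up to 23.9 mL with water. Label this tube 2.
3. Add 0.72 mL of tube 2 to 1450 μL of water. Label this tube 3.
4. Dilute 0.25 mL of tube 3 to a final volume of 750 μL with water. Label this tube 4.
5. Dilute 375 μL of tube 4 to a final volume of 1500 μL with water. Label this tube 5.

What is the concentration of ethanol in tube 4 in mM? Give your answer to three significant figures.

Step 1: 0.15 mL brought to 3550 μL → factor 3.55/0.15 = 23.667
Step 2: 0.22 mL brought to 23.9 mL → factor 23.9/0.22 = 108.64
Step 3: 0.72 mL + 1450 μL = 2.17 mL total → factor 2.17/0.72 = 3.0139
Step 4: 0.25 mL brought to 750 μL → factor 0.75/0.25 = 3
Dilution factor through tube 4 = 23.667 × 108.64 × 3.0139 × 3 = 23247
[tube 4] = 0.500 M / 23247 = 2.151 × 10^-5 M = 0.0215 mM

0.0215 mM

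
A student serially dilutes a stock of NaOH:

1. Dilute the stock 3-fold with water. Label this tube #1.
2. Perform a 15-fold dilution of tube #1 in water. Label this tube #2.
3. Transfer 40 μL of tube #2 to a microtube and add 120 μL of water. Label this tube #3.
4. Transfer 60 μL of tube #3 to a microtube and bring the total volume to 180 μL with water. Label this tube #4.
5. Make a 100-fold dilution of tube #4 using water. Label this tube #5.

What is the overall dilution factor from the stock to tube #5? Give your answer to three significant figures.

Step 1: 3-fold → factor 3
Step 2: 15-fold → factor 15
Step 3: 40 μL + 120 μL = 160 μL total → factor 160/40 = 4
Step 4: 60 μL brought to 180 μL → factor 180/60 = 3
Step 5: 100-fold → factor 100
Overall dilution factor = 3 × 15 × 4 × 3 × 100 = 54000

5.40 × 10^4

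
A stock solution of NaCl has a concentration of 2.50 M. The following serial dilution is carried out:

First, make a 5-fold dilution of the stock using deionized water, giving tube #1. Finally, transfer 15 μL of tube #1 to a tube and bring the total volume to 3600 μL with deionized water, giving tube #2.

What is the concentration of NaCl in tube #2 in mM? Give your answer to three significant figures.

Step 1: 5-fold → factor 5
Step 2: 15 μL brought to 3600 μL → factor 3600/15 = 240
Overall dilution factor = 5 × 240 = 1200
Final = 2.50 M / 1200 = 0.002083 M = 2.08 mM

2.08 mM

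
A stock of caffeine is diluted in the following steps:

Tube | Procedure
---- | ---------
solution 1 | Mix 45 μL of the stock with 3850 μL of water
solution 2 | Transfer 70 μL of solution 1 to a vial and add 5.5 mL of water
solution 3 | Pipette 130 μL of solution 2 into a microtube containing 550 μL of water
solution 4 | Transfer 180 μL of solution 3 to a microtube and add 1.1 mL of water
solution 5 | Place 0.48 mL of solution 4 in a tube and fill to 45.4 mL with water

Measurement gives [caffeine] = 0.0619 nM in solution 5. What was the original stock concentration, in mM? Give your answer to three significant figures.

1.50 mM

Step 1: 45 μL + 3850 μL = 3895 μL total → factor 3895/45 = 86.556
Step 2: 70 μL + 5.5 mL = 5570 μL total → factor 5570/70 = 79.571
Step 3: 130 μL + 550 μL = 680 μL total → factor 680/130 = 5.2308
Step 4: 180 μL + 1.1 mL = 1280 μL total → factor 1280/180 = 7.1111
Step 5: 0.48 mL brought to 45.4 mL → factor 45.4/0.48 = 94.583
Overall dilution factor = 86.556 × 79.571 × 5.2308 × 7.1111 × 94.583 = 2.4231 × 10^7
Stock = 0.0619 nM × 2.4231 × 10^7 = 1.500 × 10^6 nM = 1.50 mM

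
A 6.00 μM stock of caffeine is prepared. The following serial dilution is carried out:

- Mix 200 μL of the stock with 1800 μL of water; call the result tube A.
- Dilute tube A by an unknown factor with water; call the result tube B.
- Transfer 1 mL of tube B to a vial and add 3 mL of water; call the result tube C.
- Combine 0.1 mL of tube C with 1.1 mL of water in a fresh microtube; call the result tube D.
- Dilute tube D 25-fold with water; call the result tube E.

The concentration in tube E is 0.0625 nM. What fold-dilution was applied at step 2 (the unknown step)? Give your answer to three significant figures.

8.00-fold

Step 1: 200 μL + 1800 μL = 2000 μL total → factor 2000/200 = 10
Step 2: unknown factor x
Step 3: 1 mL + 3 mL = 4 mL total → factor 4/1 = 4
Step 4: 0.1 mL + 1.1 mL = 1.2 mL total → factor 1.2/0.1 = 12
Step 5: 25-fold → factor 25
Product of known-step factors = 12000
Overall factor = 6.00 μM / (0.0625 nM) = 96000
x = 96000 / 12000 = 8.00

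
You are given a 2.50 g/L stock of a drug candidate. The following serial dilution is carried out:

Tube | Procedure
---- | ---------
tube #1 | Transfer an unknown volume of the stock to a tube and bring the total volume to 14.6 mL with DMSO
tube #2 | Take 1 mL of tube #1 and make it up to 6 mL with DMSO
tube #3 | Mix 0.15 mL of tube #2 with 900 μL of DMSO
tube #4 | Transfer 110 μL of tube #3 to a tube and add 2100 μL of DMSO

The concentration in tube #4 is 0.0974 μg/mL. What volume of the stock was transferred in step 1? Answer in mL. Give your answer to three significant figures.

Step 1: v brought to 14.6 mL → factor = 14.6 mL/v
Step 2: 1 mL brought to 6 mL → factor 6/1 = 6
Step 3: 0.15 mL + 900 μL = 1.05 mL total → factor 1.05/0.15 = 7
Step 4: 110 μL + 2100 μL = 2210 μL total → factor 2210/110 = 20.091
Product of known-step factors = 843.82
Overall factor = 2.50 g/L / (0.0974 μg/mL) = 25667
Step-1 factor = 25667 / 843.82 = 30.418
v = 14.6 mL / 30.418 = 0.480 mL

0.480 mL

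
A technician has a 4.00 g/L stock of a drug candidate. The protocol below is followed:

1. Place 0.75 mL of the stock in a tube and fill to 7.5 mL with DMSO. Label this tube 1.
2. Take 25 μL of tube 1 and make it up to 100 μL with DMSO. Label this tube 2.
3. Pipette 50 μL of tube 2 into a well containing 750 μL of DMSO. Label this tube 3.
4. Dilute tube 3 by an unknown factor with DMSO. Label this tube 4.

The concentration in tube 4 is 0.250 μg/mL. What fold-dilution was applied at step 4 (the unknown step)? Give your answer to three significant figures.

Step 1: 0.75 mL brought to 7.5 mL → factor 7.5/0.75 = 10
Step 2: 25 μL brought to 100 μL → factor 100/25 = 4
Step 3: 50 μL + 750 μL = 800 μL total → factor 800/50 = 16
Step 4: unknown factor x
Product of known-step factors = 640
Overall factor = 4.00 g/L / (0.250 μg/mL) = 16000
x = 16000 / 640 = 25.0

25.0-fold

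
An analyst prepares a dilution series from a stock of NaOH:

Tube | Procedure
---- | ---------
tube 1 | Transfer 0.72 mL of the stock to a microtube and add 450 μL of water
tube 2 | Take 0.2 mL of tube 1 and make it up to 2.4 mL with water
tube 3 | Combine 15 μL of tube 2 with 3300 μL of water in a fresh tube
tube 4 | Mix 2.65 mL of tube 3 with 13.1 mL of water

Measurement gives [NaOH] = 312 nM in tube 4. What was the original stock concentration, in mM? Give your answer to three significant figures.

7.99 mM

Step 1: 0.72 mL + 450 μL = 1.17 mL total → factor 1.17/0.72 = 1.625
Step 2: 0.2 mL brought to 2.4 mL → factor 2.4/0.2 = 12
Step 3: 15 μL + 3300 μL = 3315 μL total → factor 3315/15 = 221
Step 4: 2.65 mL + 13.1 mL = 15.75 mL total → factor 15.75/2.65 = 5.9434
Overall dilution factor = 1.625 × 12 × 221 × 5.9434 = 25613
Stock = 312 nM × 25613 = 7.991 × 10^6 nM = 7.99 mM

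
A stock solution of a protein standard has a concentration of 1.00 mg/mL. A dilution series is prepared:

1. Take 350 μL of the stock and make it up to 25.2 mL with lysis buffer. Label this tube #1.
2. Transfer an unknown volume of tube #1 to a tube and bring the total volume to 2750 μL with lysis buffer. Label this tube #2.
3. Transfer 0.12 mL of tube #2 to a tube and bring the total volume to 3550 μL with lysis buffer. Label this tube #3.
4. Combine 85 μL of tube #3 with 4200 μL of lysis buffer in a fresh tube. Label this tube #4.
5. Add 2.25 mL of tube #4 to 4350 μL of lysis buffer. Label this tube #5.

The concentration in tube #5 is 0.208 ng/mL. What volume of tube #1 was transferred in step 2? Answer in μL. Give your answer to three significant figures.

Step 1: 350 μL brought to 25.2 mL → factor 25200/350 = 72
Step 2: v brought to 2750 μL → factor = 2750 μL/v
Step 3: 0.12 mL brought to 3550 μL → factor 3.55/0.12 = 29.583
Step 4: 85 μL + 4200 μL = 4285 μL total → factor 4285/85 = 50.412
Step 5: 2.25 mL + 4350 μL = 6.6 mL total → factor 6.6/2.25 = 2.9333
Product of known-step factors = 3.1497 × 10^5
Overall factor = 1.00 mg/mL / (0.208 ng/mL) = 4.8077 × 10^6
Step-2 factor = 4.8077 × 10^6 / 3.1497 × 10^5 = 15.264
v = 2750 μL / 15.264 = 180 μL

180 μL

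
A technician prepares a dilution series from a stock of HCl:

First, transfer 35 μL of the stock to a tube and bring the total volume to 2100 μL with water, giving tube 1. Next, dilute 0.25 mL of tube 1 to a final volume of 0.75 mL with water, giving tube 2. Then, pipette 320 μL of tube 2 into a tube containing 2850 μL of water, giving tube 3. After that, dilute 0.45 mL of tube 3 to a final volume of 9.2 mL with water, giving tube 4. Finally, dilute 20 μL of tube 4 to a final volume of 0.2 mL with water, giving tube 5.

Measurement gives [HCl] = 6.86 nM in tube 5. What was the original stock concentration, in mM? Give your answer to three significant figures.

2.50 mM

Step 1: 35 μL brought to 2100 μL → factor 2100/35 = 60
Step 2: 0.25 mL brought to 0.75 mL → factor 0.75/0.25 = 3
Step 3: 320 μL + 2850 μL = 3170 μL total → factor 3170/320 = 9.9062
Step 4: 0.45 mL brought to 9.2 mL → factor 9.2/0.45 = 20.444
Step 5: 20 μL brought to 0.2 mL → factor 200/20 = 10
Overall dilution factor = 60 × 3 × 9.9062 × 20.444 × 10 = 3.6455 × 10^5
Stock = 6.86 nM × 3.6455 × 10^5 = 2.501 × 10^6 nM = 2.50 mM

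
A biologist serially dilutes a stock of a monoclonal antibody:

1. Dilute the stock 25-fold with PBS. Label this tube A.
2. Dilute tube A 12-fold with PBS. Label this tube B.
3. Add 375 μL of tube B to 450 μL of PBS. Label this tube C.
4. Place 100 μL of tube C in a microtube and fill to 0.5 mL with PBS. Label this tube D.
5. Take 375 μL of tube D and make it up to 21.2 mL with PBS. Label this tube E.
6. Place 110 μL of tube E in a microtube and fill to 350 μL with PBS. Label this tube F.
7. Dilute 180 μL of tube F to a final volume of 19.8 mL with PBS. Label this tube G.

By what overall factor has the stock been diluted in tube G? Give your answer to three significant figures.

Step 1: 25-fold → factor 25
Step 2: 12-fold → factor 12
Step 3: 375 μL + 450 μL = 825 μL total → factor 825/375 = 2.2
Step 4: 100 μL brought to 0.5 mL → factor 500/100 = 5
Step 5: 375 μL brought to 21.2 mL → factor 21200/375 = 56.533
Step 6: 110 μL brought to 350 μL → factor 350/110 = 3.1818
Step 7: 180 μL brought to 19.8 mL → factor 19800/180 = 110
Overall dilution factor = 25 × 12 × 2.2 × 5 × 56.533 × 3.1818 × 110 = 6.5296 × 10^7

6.53 × 10^7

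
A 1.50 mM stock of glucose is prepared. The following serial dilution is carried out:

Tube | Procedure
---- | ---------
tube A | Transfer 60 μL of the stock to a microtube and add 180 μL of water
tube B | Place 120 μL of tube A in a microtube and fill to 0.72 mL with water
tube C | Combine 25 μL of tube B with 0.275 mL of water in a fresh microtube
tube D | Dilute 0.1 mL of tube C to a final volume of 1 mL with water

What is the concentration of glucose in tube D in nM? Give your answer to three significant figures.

521 nM

Step 1: 60 μL + 180 μL = 240 μL total → factor 240/60 = 4
Step 2: 120 μL brought to 0.72 mL → factor 720/120 = 6
Step 3: 25 μL + 0.275 mL = 300 μL total → factor 300/25 = 12
Step 4: 0.1 mL brought to 1 mL → factor 1/0.1 = 10
Overall dilution factor = 4 × 6 × 12 × 10 = 2880
Final = 1.50 mM / 2880 = 0.0005208 mM = 521 nM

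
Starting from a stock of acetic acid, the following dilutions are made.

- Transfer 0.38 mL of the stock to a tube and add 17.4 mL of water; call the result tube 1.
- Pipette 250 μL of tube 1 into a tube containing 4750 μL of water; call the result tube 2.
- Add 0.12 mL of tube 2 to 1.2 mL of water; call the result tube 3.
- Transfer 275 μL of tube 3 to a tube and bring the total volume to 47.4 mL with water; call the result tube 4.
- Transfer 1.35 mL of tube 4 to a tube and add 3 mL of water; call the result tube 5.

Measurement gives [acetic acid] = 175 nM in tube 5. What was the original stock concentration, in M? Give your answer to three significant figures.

Step 1: 0.38 mL + 17.4 mL = 17.78 mL total → factor 17.78/0.38 = 46.789
Step 2: 250 μL + 4750 μL = 5000 μL total → factor 5000/250 = 20
Step 3: 0.12 mL + 1.2 mL = 1.32 mL total → factor 1.32/0.12 = 11
Step 4: 275 μL brought to 47.4 mL → factor 47400/275 = 172.36
Step 5: 1.35 mL + 3 mL = 4.35 mL total → factor 4.35/1.35 = 3.2222
Overall dilution factor = 46.789 × 20 × 11 × 172.36 × 3.2222 = 5.717 × 10^6
Stock = 175 nM × 5.717 × 10^6 = 1.000 × 10^9 nM = 1.00 M

1.00 M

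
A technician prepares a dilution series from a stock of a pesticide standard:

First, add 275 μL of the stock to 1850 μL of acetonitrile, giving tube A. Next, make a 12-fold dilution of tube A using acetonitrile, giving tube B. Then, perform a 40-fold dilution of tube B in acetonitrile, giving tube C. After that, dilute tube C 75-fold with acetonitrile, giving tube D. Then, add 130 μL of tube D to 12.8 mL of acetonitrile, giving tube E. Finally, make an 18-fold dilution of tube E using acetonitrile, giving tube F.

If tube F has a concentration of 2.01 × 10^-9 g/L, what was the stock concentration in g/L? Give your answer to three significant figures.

Step 1: 275 μL + 1850 μL = 2125 μL total → factor 2125/275 = 7.7273
Step 2: 12-fold → factor 12
Step 3: 40-fold → factor 40
Step 4: 75-fold → factor 75
Step 5: 130 μL + 12.8 mL = 12930 μL total → factor 12930/130 = 99.462
Step 6: 18-fold → factor 18
Overall dilution factor = 7.7273 × 12 × 40 × 75 × 99.462 × 18 = 4.9803 × 10^8
Stock = 2.01 × 10^-9 g/L × 4.9803 × 10^8 = 1.00 g/L

1.00 g/L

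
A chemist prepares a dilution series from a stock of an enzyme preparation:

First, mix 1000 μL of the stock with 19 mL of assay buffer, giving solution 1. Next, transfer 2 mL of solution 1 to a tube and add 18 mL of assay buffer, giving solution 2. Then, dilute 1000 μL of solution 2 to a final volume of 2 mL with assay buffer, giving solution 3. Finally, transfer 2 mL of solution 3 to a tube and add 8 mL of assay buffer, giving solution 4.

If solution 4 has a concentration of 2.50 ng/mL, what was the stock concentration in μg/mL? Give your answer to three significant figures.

Step 1: 1000 μL + 19 mL = 20000 μL total → factor 20000/1000 = 20
Step 2: 2 mL + 18 mL = 20 mL total → factor 20/2 = 10
Step 3: 1000 μL brought to 2 mL → factor 2000/1000 = 2
Step 4: 2 mL + 8 mL = 10 mL total → factor 10/2 = 5
Overall dilution factor = 20 × 10 × 2 × 5 = 2000
Stock = 2.50 ng/mL × 2000 = 5000 ng/mL = 5.00 μg/mL

5.00 μg/mL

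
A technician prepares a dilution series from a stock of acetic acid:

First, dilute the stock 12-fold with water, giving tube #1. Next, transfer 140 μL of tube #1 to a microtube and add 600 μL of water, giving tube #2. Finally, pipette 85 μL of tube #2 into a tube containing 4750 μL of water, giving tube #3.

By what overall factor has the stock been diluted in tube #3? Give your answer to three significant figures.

3.61 × 10^3

Step 1: 12-fold → factor 12
Step 2: 140 μL + 600 μL = 740 μL total → factor 740/140 = 5.2857
Step 3: 85 μL + 4750 μL = 4835 μL total → factor 4835/85 = 56.882
Overall dilution factor = 12 × 5.2857 × 56.882 = 3608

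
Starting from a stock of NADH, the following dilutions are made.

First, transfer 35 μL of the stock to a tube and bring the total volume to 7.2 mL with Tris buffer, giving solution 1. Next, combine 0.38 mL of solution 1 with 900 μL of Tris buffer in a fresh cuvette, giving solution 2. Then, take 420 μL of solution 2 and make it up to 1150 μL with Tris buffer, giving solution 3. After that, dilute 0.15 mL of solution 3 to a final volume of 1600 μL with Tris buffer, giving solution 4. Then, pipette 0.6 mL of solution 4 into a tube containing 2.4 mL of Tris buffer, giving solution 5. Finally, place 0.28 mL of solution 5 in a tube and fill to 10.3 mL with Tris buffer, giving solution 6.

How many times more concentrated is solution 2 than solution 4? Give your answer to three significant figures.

29.2

Step 1: 35 μL brought to 7.2 mL → factor 7200/35 = 205.71
Step 2: 0.38 mL + 900 μL = 1.28 mL total → factor 1.28/0.38 = 3.3684
Step 3: 420 μL brought to 1150 μL → factor 1150/420 = 2.7381
Step 4: 0.15 mL brought to 1600 μL → factor 1.6/0.15 = 10.667
Dilution factor to solution 2 = 692.93; to solution 4 = 20238
[solution 2]/[solution 4] = (factor to solution 4)/(factor to solution 2) = 20238/692.93 = 29.2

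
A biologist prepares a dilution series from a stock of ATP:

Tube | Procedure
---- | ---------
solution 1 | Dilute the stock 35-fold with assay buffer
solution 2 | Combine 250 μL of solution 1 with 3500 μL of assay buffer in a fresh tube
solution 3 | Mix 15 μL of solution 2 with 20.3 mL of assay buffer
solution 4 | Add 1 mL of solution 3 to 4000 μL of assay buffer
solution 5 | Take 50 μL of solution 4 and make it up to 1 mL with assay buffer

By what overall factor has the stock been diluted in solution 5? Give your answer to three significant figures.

Step 1: 35-fold → factor 35
Step 2: 250 μL + 3500 μL = 3750 μL total → factor 3750/250 = 15
Step 3: 15 μL + 20.3 mL = 20315 μL total → factor 20315/15 = 1354.3
Step 4: 1 mL + 4000 μL = 5 mL total → factor 5/1 = 5
Step 5: 50 μL brought to 1 mL → factor 1000/50 = 20
Overall dilution factor = 35 × 15 × 1354.3 × 5 × 20 = 7.1102 × 10^7

7.11 × 10^7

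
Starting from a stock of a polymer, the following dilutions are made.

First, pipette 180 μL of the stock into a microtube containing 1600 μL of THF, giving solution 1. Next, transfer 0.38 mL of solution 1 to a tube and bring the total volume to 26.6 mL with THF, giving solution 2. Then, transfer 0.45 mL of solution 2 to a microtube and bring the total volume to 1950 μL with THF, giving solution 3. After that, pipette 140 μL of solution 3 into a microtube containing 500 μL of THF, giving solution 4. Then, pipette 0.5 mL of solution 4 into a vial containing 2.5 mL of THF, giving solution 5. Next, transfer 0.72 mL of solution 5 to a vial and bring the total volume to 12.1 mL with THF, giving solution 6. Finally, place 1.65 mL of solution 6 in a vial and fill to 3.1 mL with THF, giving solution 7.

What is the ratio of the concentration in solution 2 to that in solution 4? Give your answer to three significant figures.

19.8

Step 1: 180 μL + 1600 μL = 1780 μL total → factor 1780/180 = 9.8889
Step 2: 0.38 mL brought to 26.6 mL → factor 26.6/0.38 = 70
Step 3: 0.45 mL brought to 1950 μL → factor 1.95/0.45 = 4.3333
Step 4: 140 μL + 500 μL = 640 μL total → factor 640/140 = 4.5714
Dilution factor to solution 2 = 692.22; to solution 4 = 13713
[solution 2]/[solution 4] = (factor to solution 4)/(factor to solution 2) = 13713/692.22 = 19.8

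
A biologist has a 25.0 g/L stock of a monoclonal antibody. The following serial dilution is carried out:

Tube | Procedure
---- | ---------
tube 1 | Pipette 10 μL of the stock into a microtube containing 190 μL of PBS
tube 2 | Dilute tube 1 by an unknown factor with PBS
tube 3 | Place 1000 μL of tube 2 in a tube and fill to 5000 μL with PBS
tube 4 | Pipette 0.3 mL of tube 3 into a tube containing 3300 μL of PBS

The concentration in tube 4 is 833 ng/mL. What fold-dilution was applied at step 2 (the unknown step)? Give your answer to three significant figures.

Step 1: 10 μL + 190 μL = 200 μL total → factor 200/10 = 20
Step 2: unknown factor x
Step 3: 1000 μL brought to 5000 μL → factor 5000/1000 = 5
Step 4: 0.3 mL + 3300 μL = 3.6 mL total → factor 3.6/0.3 = 12
Product of known-step factors = 1200
Overall factor = 25.0 g/L / (833 ng/mL) = 30012
x = 30012 / 1200 = 25.0

25.0-fold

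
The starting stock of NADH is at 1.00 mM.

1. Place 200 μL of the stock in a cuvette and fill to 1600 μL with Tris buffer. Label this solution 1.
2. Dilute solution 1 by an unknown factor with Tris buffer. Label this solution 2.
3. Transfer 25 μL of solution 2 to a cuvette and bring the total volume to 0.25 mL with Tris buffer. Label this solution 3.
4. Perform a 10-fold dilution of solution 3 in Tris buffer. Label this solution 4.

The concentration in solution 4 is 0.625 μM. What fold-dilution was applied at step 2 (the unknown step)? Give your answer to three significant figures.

Step 1: 200 μL brought to 1600 μL → factor 1600/200 = 8
Step 2: unknown factor x
Step 3: 25 μL brought to 0.25 mL → factor 250/25 = 10
Step 4: 10-fold → factor 10
Product of known-step factors = 800
Overall factor = 1.00 mM / (0.625 μM) = 1600
x = 1600 / 800 = 2.00

2.00-fold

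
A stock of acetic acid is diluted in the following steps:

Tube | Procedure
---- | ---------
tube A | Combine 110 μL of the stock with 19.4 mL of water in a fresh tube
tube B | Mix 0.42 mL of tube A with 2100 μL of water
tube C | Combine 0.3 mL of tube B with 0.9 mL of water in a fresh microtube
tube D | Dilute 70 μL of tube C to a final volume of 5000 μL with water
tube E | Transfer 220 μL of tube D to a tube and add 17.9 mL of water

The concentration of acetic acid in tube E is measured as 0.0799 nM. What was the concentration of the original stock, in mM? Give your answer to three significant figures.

2.00 mM

Step 1: 110 μL + 19.4 mL = 19510 μL total → factor 19510/110 = 177.36
Step 2: 0.42 mL + 2100 μL = 2.52 mL total → factor 2.52/0.42 = 6
Step 3: 0.3 mL + 0.9 mL = 1.2 mL total → factor 1.2/0.3 = 4
Step 4: 70 μL brought to 5000 μL → factor 5000/70 = 71.429
Step 5: 220 μL + 17.9 mL = 18120 μL total → factor 18120/220 = 82.364
Overall dilution factor = 177.36 × 6 × 4 × 71.429 × 82.364 = 2.5043 × 10^7
Stock = 0.0799 nM × 2.5043 × 10^7 = 2.001 × 10^6 nM = 2.00 mM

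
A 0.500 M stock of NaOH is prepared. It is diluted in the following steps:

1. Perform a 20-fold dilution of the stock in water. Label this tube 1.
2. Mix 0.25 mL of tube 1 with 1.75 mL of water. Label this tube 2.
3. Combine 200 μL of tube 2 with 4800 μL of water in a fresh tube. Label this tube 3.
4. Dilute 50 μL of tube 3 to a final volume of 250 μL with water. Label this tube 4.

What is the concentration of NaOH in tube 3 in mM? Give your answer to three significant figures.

0.125 mM

Step 1: 20-fold → factor 20
Step 2: 0.25 mL + 1.75 mL = 2 mL total → factor 2/0.25 = 8
Step 3: 200 μL + 4800 μL = 5000 μL total → factor 5000/200 = 25
Dilution factor through tube 3 = 20 × 8 × 25 = 4000
[tube 3] = 0.500 M / 4000 = 0.0001250 M = 0.125 mM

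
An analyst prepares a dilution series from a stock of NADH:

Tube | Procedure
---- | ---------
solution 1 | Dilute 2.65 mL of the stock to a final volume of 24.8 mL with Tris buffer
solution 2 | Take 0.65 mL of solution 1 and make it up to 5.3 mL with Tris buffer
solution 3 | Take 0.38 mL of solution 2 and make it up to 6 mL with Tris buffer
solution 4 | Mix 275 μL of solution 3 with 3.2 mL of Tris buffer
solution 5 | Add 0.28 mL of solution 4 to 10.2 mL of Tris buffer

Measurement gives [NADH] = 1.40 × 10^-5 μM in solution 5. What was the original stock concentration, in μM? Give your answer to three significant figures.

7.98 μM

Step 1: 2.65 mL brought to 24.8 mL → factor 24.8/2.65 = 9.3585
Step 2: 0.65 mL brought to 5.3 mL → factor 5.3/0.65 = 8.1538
Step 3: 0.38 mL brought to 6 mL → factor 6/0.38 = 15.789
Step 4: 275 μL + 3.2 mL = 3475 μL total → factor 3475/275 = 12.636
Step 5: 0.28 mL + 10.2 mL = 10.48 mL total → factor 10.48/0.28 = 37.429
Overall dilution factor = 9.3585 × 8.1538 × 15.789 × 12.636 × 37.429 = 5.6985 × 10^5
Stock = 1.40 × 10^-5 μM × 5.6985 × 10^5 = 7.98 μM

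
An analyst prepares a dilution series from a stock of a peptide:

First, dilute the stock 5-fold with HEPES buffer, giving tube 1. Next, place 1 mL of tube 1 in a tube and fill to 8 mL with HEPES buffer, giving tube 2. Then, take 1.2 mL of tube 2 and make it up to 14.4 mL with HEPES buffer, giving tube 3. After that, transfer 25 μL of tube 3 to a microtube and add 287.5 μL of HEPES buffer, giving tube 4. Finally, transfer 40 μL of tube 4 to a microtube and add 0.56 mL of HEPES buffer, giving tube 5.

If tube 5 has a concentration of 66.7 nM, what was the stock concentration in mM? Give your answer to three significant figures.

6.00 mM

Step 1: 5-fold → factor 5
Step 2: 1 mL brought to 8 mL → factor 8/1 = 8
Step 3: 1.2 mL brought to 14.4 mL → factor 14.4/1.2 = 12
Step 4: 25 μL + 287.5 μL = 312.5 μL total → factor 312.5/25 = 12.5
Step 5: 40 μL + 0.56 mL = 600 μL total → factor 600/40 = 15
Overall dilution factor = 5 × 8 × 12 × 12.5 × 15 = 90000
Stock = 66.7 nM × 90000 = 6.003 × 10^6 nM = 6.00 mM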